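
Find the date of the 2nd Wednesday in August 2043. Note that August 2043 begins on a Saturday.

August 2043 begins on a Saturday, so the first Wednesday is August 5 (4 days later).
The 2nd Wednesday is 1 weeks later: 5 + 7 = 12.

2043-08-12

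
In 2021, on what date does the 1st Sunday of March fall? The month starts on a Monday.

March 7, 2021

March 2021 begins on a Monday, so the first Sunday is March 7 (6 days later).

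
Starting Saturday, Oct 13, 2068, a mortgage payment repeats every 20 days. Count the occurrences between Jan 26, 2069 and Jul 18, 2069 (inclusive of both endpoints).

8

Occurrences land 20·i days after Oct 13, 2068 for i = 0, 1, 2, …
Jan 26, 2069 is 105 days after the start; 105 ÷ 20 = 5 remainder 5; since the remainder is 5, round up to i = 6. First occurrence in the window: #7 on Feb 10, 2069 (6×20 = 120 days in).
Jul 18, 2069 is 278 days after the start; 278 ÷ 20 = 13 remainder 18. Last occurrence in the window: #14 on Jun 30, 2069.
Occurrences #7 through #14: 8 in total.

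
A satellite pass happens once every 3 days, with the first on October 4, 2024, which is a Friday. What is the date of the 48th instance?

February 22, 2025

The 48th occurrence is 47 intervals after the first: 47 × 3 = 141 days after October 4, 2024.
October has 31 days — 27 days to the end of October leaves 114.
November has 30 days (84 left).
December has 31 days (53 left).
January has 31 days (22 left).
22 days into February → February 22, 2025.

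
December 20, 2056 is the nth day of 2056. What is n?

355

Days in months before December: 31 + 29 + 31 + 30 + 31 + 30 + 31 + 31 + 30 + 31 + 30 = 335.
Plus 20 days into December → day 355.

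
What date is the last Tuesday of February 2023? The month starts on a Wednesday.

February 2023 begins on a Wednesday, so the first Tuesday is February 7 (6 days later).
February 2023 has 28 days. Adding weeks: 7, 14, 21, 28 — the last one ≤ 28 is the 28th.

28 February 2023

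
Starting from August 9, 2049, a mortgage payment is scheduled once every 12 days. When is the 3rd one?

The 3rd occurrence is 2 intervals after the first: 2 × 12 = 24 days after August 9, 2049.
August has 31 days — 22 days to the end of August leaves 2.
2 days into September → September 2, 2049.

September 2, 2049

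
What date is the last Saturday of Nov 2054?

Nov 2054 begins on a Sunday, so the first Saturday is Nov 7 (6 days later).
Nov 2054 has 30 days. Adding weeks: 7, 14, 21, 28 — the last one ≤ 30 is the 28th.

Nov 28, 2054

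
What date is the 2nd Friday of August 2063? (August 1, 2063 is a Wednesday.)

10 August 2063

August 2063 begins on a Wednesday, so the first Friday is August 3 (2 days later).
The 2nd Friday is 1 weeks later: 3 + 7 = 10.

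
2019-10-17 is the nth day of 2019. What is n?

Days in months before October: 31 + 28 + 31 + 30 + 31 + 30 + 31 + 31 + 30 = 273.
Plus 17 days into October → day 290.

290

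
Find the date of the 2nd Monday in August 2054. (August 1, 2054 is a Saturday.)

August 10, 2054

August 2054 begins on a Saturday, so the first Monday is August 3 (2 days later).
The 2nd Monday is 1 weeks later: 3 + 7 = 10.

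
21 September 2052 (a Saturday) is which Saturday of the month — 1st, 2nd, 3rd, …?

3rd

Day 21 falls in week ⌈21/7⌉ of the month.
Days 1–7 hold the 1st Saturday, 8–14 the 2nd, 15–21 the 3rd, 22–28 the 4th, 29–31 the 5th.
21 is in the range for the 3rd.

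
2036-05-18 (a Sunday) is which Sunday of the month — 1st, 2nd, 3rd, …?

3rd

Day 18 falls in week ⌈18/7⌉ of the month.
Days 1–7 hold the 1st Sunday, 8–14 the 2nd, 15–21 the 3rd, 22–28 the 4th, 29–31 the 5th.
18 is in the range for the 3rd.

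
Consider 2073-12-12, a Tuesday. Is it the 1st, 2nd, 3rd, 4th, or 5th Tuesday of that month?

Day 12 falls in week ⌈12/7⌉ of the month.
Days 1–7 hold the 1st Tuesday, 8–14 the 2nd, 15–21 the 3rd, 22–28 the 4th, 29–31 the 5th.
12 is in the range for the 2nd.

2nd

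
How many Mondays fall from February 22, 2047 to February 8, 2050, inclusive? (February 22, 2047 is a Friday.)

155

February 22, 2047 is a Friday; the first Monday on or after it is February 25, 2047 (3 days later).
From February 25, 2047 to February 8, 2050: 309 + 366 + 365 + 39 = 1079 days (rest of 2047, 2048, 2049, to February 8, 2050 in 2050).
1079 ÷ 7 = 154 full weeks with remainder 1, so 154 more Mondays after the first → 155.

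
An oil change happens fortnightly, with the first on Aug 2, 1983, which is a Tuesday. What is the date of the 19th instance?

Apr 10, 1984

The 19th occurrence is 18 intervals after the first: 18 × 14 = 252 days after Aug 2, 1983.
Aug has 31 days — 29 days to the end of Aug leaves 223.
Sep has 30 days (193 left).
Oct has 31 days (162 left).
Nov has 30 days (132 left).
Dec has 31 days (101 left).
Jan has 31 days (70 left).
Feb has 29 days (41 left).
Mar has 31 days (10 left).
10 days into Apr → Apr 10, 1984.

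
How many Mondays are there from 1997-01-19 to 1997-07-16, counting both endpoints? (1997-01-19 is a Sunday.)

26

1997-01-19 is a Sunday; the first Monday on or after it is 1997-01-20 (1 day later).
From 1997-01-20 to 1997-07-16: 11 + 28 + 31 + 30 + 31 + 30 + 16 = 177 days (rest of January, February, March, April, May, June, July).
177 ÷ 7 = 25 full weeks with remainder 2, so 25 more Mondays after the first → 26.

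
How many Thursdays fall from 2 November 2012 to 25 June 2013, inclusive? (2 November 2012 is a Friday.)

2 November 2012 is a Friday; the first Thursday on or after it is 8 November 2012 (6 days later).
From 8 November 2012 to 25 June 2013: 22 + 31 + 31 + 28 + 31 + 30 + 31 + 25 = 229 days (rest of November, December, January, February, March, April, May, June).
229 ÷ 7 = 32 full weeks with remainder 5, so 32 more Thursdays after the first → 33.

33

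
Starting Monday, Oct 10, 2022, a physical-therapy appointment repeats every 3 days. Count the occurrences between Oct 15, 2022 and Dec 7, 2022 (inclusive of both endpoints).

18

Occurrences land 3·i days after Oct 10, 2022 for i = 0, 1, 2, …
Oct 15, 2022 is 5 days after the start; 5 ÷ 3 = 1 remainder 2; since the remainder is 2, round up to i = 2. First occurrence in the window: #3 on Oct 16, 2022 (2×3 = 6 days in).
Dec 7, 2022 is 58 days after the start; 58 ÷ 3 = 19 remainder 1. Last occurrence in the window: #20 on Dec 6, 2022.
Occurrences #3 through #20: 18 in total.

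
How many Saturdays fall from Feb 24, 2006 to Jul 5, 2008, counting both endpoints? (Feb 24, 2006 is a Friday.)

124

Feb 24, 2006 is a Friday; the first Saturday on or after it is Feb 25, 2006 (1 day later).
From Feb 25, 2006 to Jul 5, 2008: 309 + 365 + 187 = 861 days (rest of 2006, 2007, to Jul 5, 2008 in 2008).
861 ÷ 7 = 123 full weeks with remainder 0, so 123 more Saturdays after the first → 124.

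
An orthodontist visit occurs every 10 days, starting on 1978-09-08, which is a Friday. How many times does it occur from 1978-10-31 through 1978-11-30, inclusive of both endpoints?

Occurrences land 10·i days after 1978-09-08 for i = 0, 1, 2, …
1978-10-31 is 53 days after the start; 53 ÷ 10 = 5 remainder 3; since the remainder is 3, round up to i = 6. First occurrence in the window: #7 on 1978-11-07 (6×10 = 60 days in).
1978-11-30 is 83 days after the start; 83 ÷ 10 = 8 remainder 3. Last occurrence in the window: #9 on 1978-11-27.
Occurrences #7 through #9: 3 in total.

3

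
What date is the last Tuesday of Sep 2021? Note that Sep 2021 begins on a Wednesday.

Sep 2021 begins on a Wednesday, so the first Tuesday is Sep 7 (6 days later).
Sep 2021 has 30 days. Adding weeks: 7, 14, 21, 28 — the last one ≤ 30 is the 28th.

Sep 28, 2021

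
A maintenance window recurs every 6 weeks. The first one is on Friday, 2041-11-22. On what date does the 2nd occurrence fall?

The 2nd occurrence is 1 interval after the first: 1 × 42 = 42 days after 2041-11-22.
November has 30 days — 8 days to the end of November leaves 34.
December has 31 days (3 left).
3 days into January → 2042-01-03.

2042-01-03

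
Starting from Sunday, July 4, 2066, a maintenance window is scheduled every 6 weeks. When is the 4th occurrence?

November 7, 2066

The 4th occurrence is 3 intervals after the first: 3 × 42 = 126 days after July 4, 2066.
July has 31 days — 27 days to the end of July leaves 99.
August has 31 days (68 left).
September has 30 days (38 left).
October has 31 days (7 left).
7 days into November → November 7, 2066.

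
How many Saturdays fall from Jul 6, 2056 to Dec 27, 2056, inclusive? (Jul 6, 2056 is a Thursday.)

Jul 6, 2056 is a Thursday; the first Saturday on or after it is Jul 8, 2056 (2 days later).
From Jul 8, 2056 to Dec 27, 2056: 23 + 31 + 30 + 31 + 30 + 27 = 172 days (rest of Jul, Aug, Sep, Oct, Nov, Dec).
172 ÷ 7 = 24 full weeks with remainder 4, so 24 more Saturdays after the first → 25.

25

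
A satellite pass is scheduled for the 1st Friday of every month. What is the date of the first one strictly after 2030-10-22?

2030-11-01

October 2030 starts on a Tuesday, so its 1st Friday is 2030-10-04 (3 days in).
That is not after 2030-10-22, so look at November 2030.
November 2030 starts on a Friday, so its 1st Friday is 2030-11-01.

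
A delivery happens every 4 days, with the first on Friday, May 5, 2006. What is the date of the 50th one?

The 50th occurrence is 49 intervals after the first: 49 × 4 = 196 days after May 5, 2006.
May has 31 days — 26 days to the end of May leaves 170.
June has 30 days (140 left).
July has 31 days (109 left).
August has 31 days (78 left).
September has 30 days (48 left).
October has 31 days (17 left).
17 days into November → November 17, 2006.

November 17, 2006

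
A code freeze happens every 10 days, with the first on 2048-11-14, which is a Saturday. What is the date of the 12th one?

2049-03-04

The 12th occurrence is 11 intervals after the first: 11 × 10 = 110 days after 2048-11-14.
November has 30 days — 16 days to the end of November leaves 94.
December has 31 days (63 left).
January has 31 days (32 left).
February has 28 days (4 left).
4 days into March → 2049-03-04.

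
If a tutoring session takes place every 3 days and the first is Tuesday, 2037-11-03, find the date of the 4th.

The 4th occurrence is 3 intervals after the first: 3 × 3 = 9 days after 2037-11-03.
9 days later is 2037-11-12.

2037-11-12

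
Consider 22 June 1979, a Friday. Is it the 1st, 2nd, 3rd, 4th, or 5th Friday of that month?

Day 22 falls in week ⌈22/7⌉ of the month.
Days 1–7 hold the 1st Friday, 8–14 the 2nd, 15–21 the 3rd, 22–28 the 4th, 29–31 the 5th.
22 is in the range for the 4th.

4th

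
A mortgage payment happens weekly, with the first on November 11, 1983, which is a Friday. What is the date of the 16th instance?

The 16th occurrence is 15 intervals after the first: 15 × 7 = 105 days after November 11, 1983.
November has 30 days — 19 days to the end of November leaves 86.
December has 31 days (55 left).
January has 31 days (24 left).
24 days into February → February 24, 1984.

February 24, 1984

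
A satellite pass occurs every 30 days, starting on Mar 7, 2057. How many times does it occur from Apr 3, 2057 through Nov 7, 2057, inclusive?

8

Occurrences land 30·i days after Mar 7, 2057 for i = 0, 1, 2, …
Apr 3, 2057 is 27 days after the start; 27 ÷ 30 = 0 remainder 27; since the remainder is 27, round up to i = 1. First occurrence in the window: #2 on Apr 6, 2057 (1×30 = 30 days in).
Nov 7, 2057 is 245 days after the start; 245 ÷ 30 = 8 remainder 5. Last occurrence in the window: #9 on Nov 2, 2057.
Occurrences #2 through #9: 8 in total.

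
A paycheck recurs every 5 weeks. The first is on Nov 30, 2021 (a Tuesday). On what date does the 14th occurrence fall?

The 14th occurrence is 13 intervals after the first: 13 × 35 = 455 days after Nov 30, 2021.
Nov has 30 days — 0 days to the end of Nov leaves 455.
From end of Nov to end of 2021 is 31 days (424 left).
2022 has 365 days (59 left).
Jan has 31 days (28 left).
28 days into Feb → Feb 28, 2023.

Feb 28, 2023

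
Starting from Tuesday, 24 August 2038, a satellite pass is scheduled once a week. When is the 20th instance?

The 20th occurrence is 19 intervals after the first: 19 × 7 = 133 days after 24 August 2038.
August has 31 days — 7 days to the end of August leaves 126.
September has 30 days (96 left).
October has 31 days (65 left).
November has 30 days (35 left).
December has 31 days (4 left).
4 days into January → 4 January 2039.

4 January 2039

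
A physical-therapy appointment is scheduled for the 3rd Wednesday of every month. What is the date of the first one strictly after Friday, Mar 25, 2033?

Apr 20, 2033

Mar 2033 starts on a Tuesday; its first Wednesday is the 2nd, so the 3rd Wednesday is the 16th — Mar 16, 2033.
That is not after Mar 25, 2033, so look at Apr 2033.
Apr 2033 starts on a Friday; its first Wednesday is the 6th, so the 3rd Wednesday is the 20th — Apr 20, 2033.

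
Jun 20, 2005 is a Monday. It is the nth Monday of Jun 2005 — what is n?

3rd

Day 20 falls in week ⌈20/7⌉ of the month.
Days 1–7 hold the 1st Monday, 8–14 the 2nd, 15–21 the 3rd, 22–28 the 4th, 29–31 the 5th.
20 is in the range for the 3rd.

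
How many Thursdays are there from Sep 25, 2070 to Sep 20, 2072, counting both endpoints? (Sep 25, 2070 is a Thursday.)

Sep 25, 2070 is a Thursday; the first Thursday on or after it is Sep 25, 2070.
From Sep 25, 2070 to Sep 20, 2072: 97 + 365 + 264 = 726 days (rest of 2070, 2071, to Sep 20, 2072 in 2072).
726 ÷ 7 = 103 full weeks with remainder 5, so 103 more Thursdays after the first → 104.

104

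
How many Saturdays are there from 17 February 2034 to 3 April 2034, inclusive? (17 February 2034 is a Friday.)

7

17 February 2034 is a Friday; the first Saturday on or after it is 18 February 2034 (1 day later).
From 18 February 2034 to 3 April 2034: 10 + 31 + 3 = 44 days (rest of February, March, April).
44 ÷ 7 = 6 full weeks with remainder 2, so 6 more Saturdays after the first → 7.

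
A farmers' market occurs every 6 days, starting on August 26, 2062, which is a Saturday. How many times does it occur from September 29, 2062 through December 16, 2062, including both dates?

13

Occurrences land 6·i days after August 26, 2062 for i = 0, 1, 2, …
September 29, 2062 is 34 days after the start; 34 ÷ 6 = 5 remainder 4; since the remainder is 4, round up to i = 6. First occurrence in the window: #7 on October 1, 2062 (6×6 = 36 days in).
December 16, 2062 is 112 days after the start; 112 ÷ 6 = 18 remainder 4. Last occurrence in the window: #19 on December 12, 2062.
Occurrences #7 through #19: 13 in total.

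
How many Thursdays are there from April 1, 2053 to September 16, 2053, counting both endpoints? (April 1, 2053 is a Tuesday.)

24

April 1, 2053 is a Tuesday; the first Thursday on or after it is April 3, 2053 (2 days later).
From April 3, 2053 to September 16, 2053: 27 + 31 + 30 + 31 + 31 + 16 = 166 days (rest of April, May, June, July, August, September).
166 ÷ 7 = 23 full weeks with remainder 5, so 23 more Thursdays after the first → 24.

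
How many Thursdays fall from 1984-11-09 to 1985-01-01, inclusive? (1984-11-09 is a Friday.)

1984-11-09 is a Friday; the first Thursday on or after it is 1984-11-15 (6 days later).
From 1984-11-15 to 1985-01-01: 15 + 31 + 1 = 47 days (rest of November, December, January).
47 ÷ 7 = 6 full weeks with remainder 5, so 6 more Thursdays after the first → 7.

7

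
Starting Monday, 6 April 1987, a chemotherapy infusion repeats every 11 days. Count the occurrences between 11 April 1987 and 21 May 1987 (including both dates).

Occurrences land 11·i days after 6 April 1987 for i = 0, 1, 2, …
11 April 1987 is 5 days after the start; 5 ÷ 11 = 0 remainder 5; since the remainder is 5, round up to i = 1. First occurrence in the window: #2 on 17 April 1987 (1×11 = 11 days in).
21 May 1987 is 45 days after the start; 45 ÷ 11 = 4 remainder 1. Last occurrence in the window: #5 on 20 May 1987.
Occurrences #2 through #5: 4 in total.

4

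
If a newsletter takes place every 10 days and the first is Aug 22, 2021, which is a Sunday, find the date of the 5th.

The 5th occurrence is 4 intervals after the first: 4 × 10 = 40 days after Aug 22, 2021.
Aug has 31 days — 9 days to the end of Aug leaves 31.
Sep has 30 days (1 left).
1 day into Oct → Oct 1, 2021.

Oct 1, 2021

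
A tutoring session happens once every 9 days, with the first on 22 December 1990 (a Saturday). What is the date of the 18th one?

24 May 1991

The 18th occurrence is 17 intervals after the first: 17 × 9 = 153 days after 22 December 1990.
December has 31 days — 9 days to the end of December leaves 144.
January has 31 days (113 left).
February has 28 days (85 left).
March has 31 days (54 left).
April has 30 days (24 left).
24 days into May → 24 May 1991.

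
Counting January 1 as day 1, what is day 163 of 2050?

Jan has 31 days (163 − 31 = 132 remain).
Feb has 28 days (132 − 28 = 104 remain).
Mar has 31 days (104 − 31 = 73 remain).
Apr has 30 days (73 − 30 = 43 remain).
May has 31 days (43 − 31 = 12 remain).
12 into Jun → Jun 12.

Jun 12, 2050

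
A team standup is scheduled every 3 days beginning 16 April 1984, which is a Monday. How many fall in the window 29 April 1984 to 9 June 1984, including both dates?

14

Occurrences land 3·i days after 16 April 1984 for i = 0, 1, 2, …
29 April 1984 is 13 days after the start; 13 ÷ 3 = 4 remainder 1; since the remainder is 1, round up to i = 5. First occurrence in the window: #6 on 1 May 1984 (5×3 = 15 days in).
9 June 1984 is 54 days after the start; 54 ÷ 3 = 18 remainder 0. Last occurrence in the window: #19 on 9 June 1984.
Occurrences #6 through #19: 14 in total.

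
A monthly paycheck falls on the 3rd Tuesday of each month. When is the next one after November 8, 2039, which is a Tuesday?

November 15, 2039

November 2039 starts on a Tuesday; its first Tuesday is the 1st, so the 3rd Tuesday is the 15th — November 15, 2039.
November 15, 2039 is after November 8, 2039, so that is the next one.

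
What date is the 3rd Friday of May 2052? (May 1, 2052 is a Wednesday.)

May 2052 begins on a Wednesday, so the first Friday is May 3 (2 days later).
The 3rd Friday is 2 weeks later: 3 + 14 = 17.

2052-05-17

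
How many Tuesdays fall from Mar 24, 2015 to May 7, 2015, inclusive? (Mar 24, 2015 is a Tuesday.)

Mar 24, 2015 is a Tuesday; the first Tuesday on or after it is Mar 24, 2015.
From Mar 24, 2015 to May 7, 2015: 7 + 30 + 7 = 44 days (rest of Mar, Apr, May).
44 ÷ 7 = 6 full weeks with remainder 2, so 6 more Tuesdays after the first → 7.

7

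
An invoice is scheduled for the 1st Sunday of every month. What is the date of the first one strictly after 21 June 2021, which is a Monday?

June 2021 starts on a Tuesday, so its 1st Sunday is 6 June 2021 (5 days in).
That is not after 21 June 2021, so look at July 2021.
July 2021 starts on a Thursday, so its 1st Sunday is 4 July 2021 (3 days in).

4 July 2021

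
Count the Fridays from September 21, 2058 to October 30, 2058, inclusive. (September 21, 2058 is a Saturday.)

September 21, 2058 is a Saturday; the first Friday on or after it is September 27, 2058 (6 days later).
From September 27, 2058 to October 30, 2058: 3 + 30 = 33 days (rest of September, October).
33 ÷ 7 = 4 full weeks with remainder 5, so 4 more Fridays after the first → 5.

5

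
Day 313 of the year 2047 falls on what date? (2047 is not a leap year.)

January has 31 days (313 − 31 = 282 remain).
February has 28 days (282 − 28 = 254 remain).
March has 31 days (254 − 31 = 223 remain).
April has 30 days (223 − 30 = 193 remain).
May has 31 days (193 − 31 = 162 remain).
June has 30 days (162 − 30 = 132 remain).
July has 31 days (132 − 31 = 101 remain).
August has 31 days (101 − 31 = 70 remain).
September has 30 days (70 − 30 = 40 remain).
October has 31 days (40 − 31 = 9 remain).
9 into November → November 9.

9 November 2047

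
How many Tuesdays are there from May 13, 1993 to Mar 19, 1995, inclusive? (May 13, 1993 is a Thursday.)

May 13, 1993 is a Thursday; the first Tuesday on or after it is May 18, 1993 (5 days later).
From May 18, 1993 to Mar 19, 1995: 227 + 365 + 78 = 670 days (rest of 1993, 1994, to Mar 19, 1995 in 1995).
670 ÷ 7 = 95 full weeks with remainder 5, so 95 more Tuesdays after the first → 96.

96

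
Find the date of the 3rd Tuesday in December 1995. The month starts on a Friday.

December 1995 begins on a Friday, so the first Tuesday is December 5 (4 days later).
The 3rd Tuesday is 2 weeks later: 5 + 14 = 19.

December 19, 1995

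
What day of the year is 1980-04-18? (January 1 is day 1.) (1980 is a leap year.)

Days in months before April: 31 + 29 + 31 = 91.
Plus 18 days into April → day 109.

109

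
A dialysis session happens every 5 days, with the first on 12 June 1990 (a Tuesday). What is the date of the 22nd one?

25 September 1990

The 22nd occurrence is 21 intervals after the first: 21 × 5 = 105 days after 12 June 1990.
June has 30 days — 18 days to the end of June leaves 87.
July has 31 days (56 left).
August has 31 days (25 left).
25 days into September → 25 September 1990.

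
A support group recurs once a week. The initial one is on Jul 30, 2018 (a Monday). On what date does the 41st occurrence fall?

The 41st occurrence is 40 intervals after the first: 40 × 7 = 280 days after Jul 30, 2018.
Jul has 31 days — 1 day to the end of Jul leaves 279.
Aug has 31 days (248 left).
Sep has 30 days (218 left).
Oct has 31 days (187 left).
Nov has 30 days (157 left).
Dec has 31 days (126 left).
Jan has 31 days (95 left).
Feb has 28 days (67 left).
Mar has 31 days (36 left).
Apr has 30 days (6 left).
6 days into May → May 6, 2019.

May 6, 2019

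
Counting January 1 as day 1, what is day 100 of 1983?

Jan has 31 days (100 − 31 = 69 remain).
Feb has 28 days (69 − 28 = 41 remain).
Mar has 31 days (41 − 31 = 10 remain).
10 into Apr → Apr 10.

Apr 10, 1983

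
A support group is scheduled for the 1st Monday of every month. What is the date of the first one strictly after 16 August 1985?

August 1985 starts on a Thursday, so its 1st Monday is 5 August 1985 (4 days in).
That is not after 16 August 1985, so look at September 1985.
September 1985 starts on a Sunday, so its 1st Monday is 2 September 1985 (1 day in).

2 September 1985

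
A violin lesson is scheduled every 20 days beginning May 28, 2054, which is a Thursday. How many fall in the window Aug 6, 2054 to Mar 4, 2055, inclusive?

11

Occurrences land 20·i days after May 28, 2054 for i = 0, 1, 2, …
Aug 6, 2054 is 70 days after the start; 70 ÷ 20 = 3 remainder 10; since the remainder is 10, round up to i = 4. First occurrence in the window: #5 on Aug 16, 2054 (4×20 = 80 days in).
Mar 4, 2055 is 280 days after the start; 280 ÷ 20 = 14 remainder 0. Last occurrence in the window: #15 on Mar 4, 2055.
Occurrences #5 through #15: 11 in total.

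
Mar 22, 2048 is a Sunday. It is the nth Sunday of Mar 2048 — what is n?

Day 22 falls in week ⌈22/7⌉ of the month.
Days 1–7 hold the 1st Sunday, 8–14 the 2nd, 15–21 the 3rd, 22–28 the 4th, 29–31 the 5th.
22 is in the range for the 4th.

4th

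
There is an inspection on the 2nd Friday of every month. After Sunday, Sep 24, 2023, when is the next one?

Sep 2023 starts on a Friday; its first Friday is the 1st, so the 2nd Friday is the 8th — Sep 8, 2023.
That is not after Sep 24, 2023, so look at Oct 2023.
Oct 2023 starts on a Sunday; its first Friday is the 6th, so the 2nd Friday is the 13th — Oct 13, 2023.

Oct 13, 2023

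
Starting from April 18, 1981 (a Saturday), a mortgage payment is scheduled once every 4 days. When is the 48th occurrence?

The 48th occurrence is 47 intervals after the first: 47 × 4 = 188 days after April 18, 1981.
April has 30 days — 12 days to the end of April leaves 176.
May has 31 days (145 left).
June has 30 days (115 left).
July has 31 days (84 left).
August has 31 days (53 left).
September has 30 days (23 left).
23 days into October → October 23, 1981.

October 23, 1981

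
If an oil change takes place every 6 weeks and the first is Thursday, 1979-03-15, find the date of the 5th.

1979-08-30

The 5th occurrence is 4 intervals after the first: 4 × 42 = 168 days after 1979-03-15.
March has 31 days — 16 days to the end of March leaves 152.
April has 30 days (122 left).
May has 31 days (91 left).
June has 30 days (61 left).
July has 31 days (30 left).
30 days into August → 1979-08-30.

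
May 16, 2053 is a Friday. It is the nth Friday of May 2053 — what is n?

Day 16 falls in week ⌈16/7⌉ of the month.
Days 1–7 hold the 1st Friday, 8–14 the 2nd, 15–21 the 3rd, 22–28 the 4th, 29–31 the 5th.
16 is in the range for the 3rd.

3rd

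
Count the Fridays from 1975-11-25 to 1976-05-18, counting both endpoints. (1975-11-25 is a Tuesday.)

25

1975-11-25 is a Tuesday; the first Friday on or after it is 1975-11-28 (3 days later).
From 1975-11-28 to 1976-05-18: 2 + 31 + 31 + 29 + 31 + 30 + 18 = 172 days (rest of November, December, January, February, March, April, May).
172 ÷ 7 = 24 full weeks with remainder 4, so 24 more Fridays after the first → 25.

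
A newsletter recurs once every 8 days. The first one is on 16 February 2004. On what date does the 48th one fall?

26 February 2005

The 48th occurrence is 47 intervals after the first: 47 × 8 = 376 days after 16 February 2004.
February has 29 days — 13 days to the end of February leaves 363.
March has 31 days (332 left).
April has 30 days (302 left).
May has 31 days (271 left).
June has 30 days (241 left).
July has 31 days (210 left).
August has 31 days (179 left).
September has 30 days (149 left).
October has 31 days (118 left).
November has 30 days (88 left).
December has 31 days (57 left).
January has 31 days (26 left).
26 days into February → 26 February 2005.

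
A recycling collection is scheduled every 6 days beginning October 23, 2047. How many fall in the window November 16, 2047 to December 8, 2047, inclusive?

Occurrences land 6·i days after October 23, 2047 for i = 0, 1, 2, …
November 16, 2047 is 24 days after the start; 24 ÷ 6 = 4 remainder 0. First occurrence in the window: #5 on November 16, 2047 (4×6 = 24 days in).
December 8, 2047 is 46 days after the start; 46 ÷ 6 = 7 remainder 4. Last occurrence in the window: #8 on December 4, 2047.
Occurrences #5 through #8: 4 in total.

4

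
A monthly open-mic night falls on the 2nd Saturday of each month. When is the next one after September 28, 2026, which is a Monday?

October 10, 2026

September 2026 starts on a Tuesday; its first Saturday is the 5th, so the 2nd Saturday is the 12th — September 12, 2026.
That is not after September 28, 2026, so look at October 2026.
October 2026 starts on a Thursday; its first Saturday is the 3rd, so the 2nd Saturday is the 10th — October 10, 2026.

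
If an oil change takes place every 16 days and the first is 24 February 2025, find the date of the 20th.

The 20th occurrence is 19 intervals after the first: 19 × 16 = 304 days after 24 February 2025.
February has 28 days — 4 days to the end of February leaves 300.
March has 31 days (269 left).
April has 30 days (239 left).
May has 31 days (208 left).
June has 30 days (178 left).
July has 31 days (147 left).
August has 31 days (116 left).
September has 30 days (86 left).
October has 31 days (55 left).
November has 30 days (25 left).
25 days into December → 25 December 2025.

25 December 2025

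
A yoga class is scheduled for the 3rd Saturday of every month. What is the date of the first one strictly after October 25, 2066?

October 2066 starts on a Friday; its first Saturday is the 2nd, so the 3rd Saturday is the 16th — October 16, 2066.
That is not after October 25, 2066, so look at November 2066.
November 2066 starts on a Monday; its first Saturday is the 6th, so the 3rd Saturday is the 20th — November 20, 2066.

November 20, 2066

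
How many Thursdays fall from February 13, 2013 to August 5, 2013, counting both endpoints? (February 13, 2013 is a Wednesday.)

February 13, 2013 is a Wednesday; the first Thursday on or after it is February 14, 2013 (1 day later).
From February 14, 2013 to August 5, 2013: 14 + 31 + 30 + 31 + 30 + 31 + 5 = 172 days (rest of February, March, April, May, June, July, August).
172 ÷ 7 = 24 full weeks with remainder 4, so 24 more Thursdays after the first → 25.

25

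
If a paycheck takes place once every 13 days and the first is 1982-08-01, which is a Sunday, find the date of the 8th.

1982-10-31

The 8th occurrence is 7 intervals after the first: 7 × 13 = 91 days after 1982-08-01.
August has 31 days — 30 days to the end of August leaves 61.
September has 30 days (31 left).
31 days into October → 1982-10-31.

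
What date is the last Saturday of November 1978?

1978-11-25

November 1978 begins on a Wednesday, so the first Saturday is November 4 (3 days later).
November 1978 has 30 days. Adding weeks: 4, 11, 18, 25 — the last one ≤ 30 is the 25th.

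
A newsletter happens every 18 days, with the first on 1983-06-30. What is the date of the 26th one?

1984-09-22

The 26th occurrence is 25 intervals after the first: 25 × 18 = 450 days after 1983-06-30.
June has 30 days — 0 days to the end of June leaves 450.
From end of June to end of 1983 is 184 days (266 left).
January has 31 days (235 left).
February has 29 days (206 left).
March has 31 days (175 left).
April has 30 days (145 left).
May has 31 days (114 left).
June has 30 days (84 left).
July has 31 days (53 left).
August has 31 days (22 left).
22 days into September → 1984-09-22.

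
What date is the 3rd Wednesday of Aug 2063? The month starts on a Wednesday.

Aug 2063 begins on a Wednesday, so the first Wednesday is Aug 1.
The 3rd Wednesday is 2 weeks later: 1 + 14 = 15.

Aug 15, 2063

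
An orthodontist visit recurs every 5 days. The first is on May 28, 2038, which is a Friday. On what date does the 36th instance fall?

Nov 19, 2038

The 36th occurrence is 35 intervals after the first: 35 × 5 = 175 days after May 28, 2038.
May has 31 days — 3 days to the end of May leaves 172.
Jun has 30 days (142 left).
Jul has 31 days (111 left).
Aug has 31 days (80 left).
Sep has 30 days (50 left).
Oct has 31 days (19 left).
19 days into Nov → Nov 19, 2038.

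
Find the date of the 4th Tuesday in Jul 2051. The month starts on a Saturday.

Jul 2051 begins on a Saturday, so the first Tuesday is Jul 4 (3 days later).
The 4th Tuesday is 3 weeks later: 4 + 21 = 25.

Jul 25, 2051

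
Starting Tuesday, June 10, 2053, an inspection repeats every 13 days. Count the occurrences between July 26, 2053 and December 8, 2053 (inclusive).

10

Occurrences land 13·i days after June 10, 2053 for i = 0, 1, 2, …
July 26, 2053 is 46 days after the start; 46 ÷ 13 = 3 remainder 7; since the remainder is 7, round up to i = 4. First occurrence in the window: #5 on August 1, 2053 (4×13 = 52 days in).
December 8, 2053 is 181 days after the start; 181 ÷ 13 = 13 remainder 12. Last occurrence in the window: #14 on November 26, 2053.
Occurrences #5 through #14: 10 in total.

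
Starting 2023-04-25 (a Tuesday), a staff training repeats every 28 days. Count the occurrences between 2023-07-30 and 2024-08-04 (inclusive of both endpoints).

Occurrences land 28·i days after 2023-04-25 for i = 0, 1, 2, …
2023-07-30 is 96 days after the start; 96 ÷ 28 = 3 remainder 12; since the remainder is 12, round up to i = 4. First occurrence in the window: #5 on 2023-08-15 (4×28 = 112 days in).
2024-08-04 is 467 days after the start; 467 ÷ 28 = 16 remainder 19. Last occurrence in the window: #17 on 2024-07-16.
Occurrences #5 through #17: 13 in total.

13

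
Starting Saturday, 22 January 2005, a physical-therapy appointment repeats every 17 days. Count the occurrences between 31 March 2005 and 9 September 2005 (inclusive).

Occurrences land 17·i days after 22 January 2005 for i = 0, 1, 2, …
31 March 2005 is 68 days after the start; 68 ÷ 17 = 4 remainder 0. First occurrence in the window: #5 on 31 March 2005 (4×17 = 68 days in).
9 September 2005 is 230 days after the start; 230 ÷ 17 = 13 remainder 9. Last occurrence in the window: #14 on 31 August 2005.
Occurrences #5 through #14: 10 in total.

10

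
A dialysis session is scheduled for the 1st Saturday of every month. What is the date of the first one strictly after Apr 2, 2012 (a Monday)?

Apr 2012 starts on a Sunday, so its 1st Saturday is Apr 7, 2012 (6 days in).
Apr 7, 2012 is after Apr 2, 2012, so that is the next one.

Apr 7, 2012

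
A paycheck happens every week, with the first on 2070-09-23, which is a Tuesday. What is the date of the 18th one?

The 18th occurrence is 17 intervals after the first: 17 × 7 = 119 days after 2070-09-23.
September has 30 days — 7 days to the end of September leaves 112.
October has 31 days (81 left).
November has 30 days (51 left).
December has 31 days (20 left).
20 days into January → 2071-01-20.

2071-01-20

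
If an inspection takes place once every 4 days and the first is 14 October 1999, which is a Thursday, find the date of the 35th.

27 February 2000

The 35th occurrence is 34 intervals after the first: 34 × 4 = 136 days after 14 October 1999.
October has 31 days — 17 days to the end of October leaves 119.
November has 30 days (89 left).
December has 31 days (58 left).
January has 31 days (27 left).
27 days into February → 27 February 2000.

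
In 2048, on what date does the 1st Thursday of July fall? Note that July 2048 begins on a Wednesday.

2048-07-02

July 2048 begins on a Wednesday, so the first Thursday is July 2 (1 day later).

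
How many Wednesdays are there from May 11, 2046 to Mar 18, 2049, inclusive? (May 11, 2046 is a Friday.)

May 11, 2046 is a Friday; the first Wednesday on or after it is May 16, 2046 (5 days later).
From May 16, 2046 to Mar 18, 2049: 229 + 365 + 366 + 77 = 1037 days (rest of 2046, 2047, 2048, to Mar 18, 2049 in 2049).
1037 ÷ 7 = 148 full weeks with remainder 1, so 148 more Wednesdays after the first → 149.

149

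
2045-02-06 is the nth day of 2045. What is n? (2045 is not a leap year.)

Days in months before February: 31 = 31.
Plus 6 days into February → day 37.

37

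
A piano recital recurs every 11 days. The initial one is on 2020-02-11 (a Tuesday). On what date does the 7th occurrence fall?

2020-04-17

The 7th occurrence is 6 intervals after the first: 6 × 11 = 66 days after 2020-02-11.
February has 29 days — 18 days to the end of February leaves 48.
March has 31 days (17 left).
17 days into April → 2020-04-17.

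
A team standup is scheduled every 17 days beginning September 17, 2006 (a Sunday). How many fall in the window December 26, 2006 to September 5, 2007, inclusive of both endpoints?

15

Occurrences land 17·i days after September 17, 2006 for i = 0, 1, 2, …
December 26, 2006 is 100 days after the start; 100 ÷ 17 = 5 remainder 15; since the remainder is 15, round up to i = 6. First occurrence in the window: #7 on December 28, 2006 (6×17 = 102 days in).
September 5, 2007 is 353 days after the start; 353 ÷ 17 = 20 remainder 13. Last occurrence in the window: #21 on August 23, 2007.
Occurrences #7 through #21: 15 in total.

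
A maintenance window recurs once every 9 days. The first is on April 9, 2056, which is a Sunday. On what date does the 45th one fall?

May 10, 2057

The 45th occurrence is 44 intervals after the first: 44 × 9 = 396 days after April 9, 2056.
April has 30 days — 21 days to the end of April leaves 375.
May has 31 days (344 left).
June has 30 days (314 left).
July has 31 days (283 left).
August has 31 days (252 left).
September has 30 days (222 left).
October has 31 days (191 left).
November has 30 days (161 left).
December has 31 days (130 left).
January has 31 days (99 left).
February has 28 days (71 left).
March has 31 days (40 left).
April has 30 days (10 left).
10 days into May → May 10, 2057.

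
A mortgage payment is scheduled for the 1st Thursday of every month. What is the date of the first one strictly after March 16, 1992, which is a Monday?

April 2, 1992

March 1992 starts on a Sunday, so its 1st Thursday is March 5, 1992 (4 days in).
That is not after March 16, 1992, so look at April 1992.
April 1992 starts on a Wednesday, so its 1st Thursday is April 2, 1992 (1 day in).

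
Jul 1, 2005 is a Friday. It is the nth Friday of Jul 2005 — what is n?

1st

Day 1 falls in week ⌈1/7⌉ of the month.
Days 1–7 hold the 1st Friday, 8–14 the 2nd, 15–21 the 3rd, 22–28 the 4th, 29–31 the 5th.
1 is in the range for the 1st.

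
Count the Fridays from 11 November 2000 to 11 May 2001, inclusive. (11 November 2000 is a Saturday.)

11 November 2000 is a Saturday; the first Friday on or after it is 17 November 2000 (6 days later).
From 17 November 2000 to 11 May 2001: 13 + 31 + 31 + 28 + 31 + 30 + 11 = 175 days (rest of November, December, January, February, March, April, May).
175 ÷ 7 = 25 full weeks with remainder 0, so 25 more Fridays after the first → 26.

26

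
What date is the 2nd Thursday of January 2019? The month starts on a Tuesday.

January 2019 begins on a Tuesday, so the first Thursday is January 3 (2 days later).
The 2nd Thursday is 1 weeks later: 3 + 7 = 10.

2019-01-10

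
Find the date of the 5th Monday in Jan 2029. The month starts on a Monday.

Jan 29, 2029

Jan 2029 begins on a Monday, so the first Monday is Jan 1.
The 5th Monday is 4 weeks later: 1 + 28 = 29.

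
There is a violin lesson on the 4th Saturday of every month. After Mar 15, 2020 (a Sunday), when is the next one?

Mar 28, 2020

Mar 2020 starts on a Sunday; its first Saturday is the 7th, so the 4th Saturday is the 28th — Mar 28, 2020.
Mar 28, 2020 is after Mar 15, 2020, so that is the next one.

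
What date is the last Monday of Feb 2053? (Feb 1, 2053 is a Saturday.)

Feb 2053 begins on a Saturday, so the first Monday is Feb 3 (2 days later).
Feb 2053 has 28 days. Adding weeks: 3, 10, 17, 24 — the last one ≤ 28 is the 24th.

Feb 24, 2053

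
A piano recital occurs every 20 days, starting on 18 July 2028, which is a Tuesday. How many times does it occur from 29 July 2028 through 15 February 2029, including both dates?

10

Occurrences land 20·i days after 18 July 2028 for i = 0, 1, 2, …
29 July 2028 is 11 days after the start; 11 ÷ 20 = 0 remainder 11; since the remainder is 11, round up to i = 1. First occurrence in the window: #2 on 7 August 2028 (1×20 = 20 days in).
15 February 2029 is 212 days after the start; 212 ÷ 20 = 10 remainder 12. Last occurrence in the window: #11 on 3 February 2029.
Occurrences #2 through #11: 10 in total.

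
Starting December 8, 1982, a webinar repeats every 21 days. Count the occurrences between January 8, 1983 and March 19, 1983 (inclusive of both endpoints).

Occurrences land 21·i days after December 8, 1982 for i = 0, 1, 2, …
January 8, 1983 is 31 days after the start; 31 ÷ 21 = 1 remainder 10; since the remainder is 10, round up to i = 2. First occurrence in the window: #3 on January 19, 1983 (2×21 = 42 days in).
March 19, 1983 is 101 days after the start; 101 ÷ 21 = 4 remainder 17. Last occurrence in the window: #5 on March 2, 1983.
Occurrences #3 through #5: 3 in total.

3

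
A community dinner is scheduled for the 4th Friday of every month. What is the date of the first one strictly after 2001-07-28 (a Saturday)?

July 2001 starts on a Sunday; its first Friday is the 6th, so the 4th Friday is the 27th — 2001-07-27.
That is not after 2001-07-28, so look at August 2001.
August 2001 starts on a Wednesday; its first Friday is the 3rd, so the 4th Friday is the 24th — 2001-08-24.

2001-08-24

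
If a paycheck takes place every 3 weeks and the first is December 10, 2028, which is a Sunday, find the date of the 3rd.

The 3rd occurrence is 2 intervals after the first: 2 × 21 = 42 days after December 10, 2028.
December has 31 days — 21 days to the end of December leaves 21.
21 days into January → January 21, 2029.

January 21, 2029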